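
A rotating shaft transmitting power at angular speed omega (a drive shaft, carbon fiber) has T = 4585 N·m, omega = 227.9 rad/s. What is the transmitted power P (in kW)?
Model: a rotating shaft transmitting power at angular speed omega, so P = T·omega.
Substitute:
  P = 4585 × 227.9
  P = 1.045 × 10⁶ W
Convert: P = 1.045 × 10⁶ W = 1045 kW
Final answer: P = 1045 kW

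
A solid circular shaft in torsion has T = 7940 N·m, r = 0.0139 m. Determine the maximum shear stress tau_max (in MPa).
Model: a solid circular shaft in torsion, so tau_max = (2·T) / (π·r^3).
Substitute:
  tau_max = (2 × 7940) / (π × 0.0139^3)
  tau_max = 1.882 × 10⁹ Pa
Convert: tau_max = 1.882 × 10⁹ Pa = 1882 MPa
Final answer: tau_max = 1882 MPa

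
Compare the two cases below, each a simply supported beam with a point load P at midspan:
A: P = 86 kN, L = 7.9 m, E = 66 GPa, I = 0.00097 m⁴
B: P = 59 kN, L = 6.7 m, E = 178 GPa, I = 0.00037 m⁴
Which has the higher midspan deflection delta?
Model: a simply supported beam with a point load P at midspan, so delta = (P·L^3) / (48·E·I) (SI units).
  A: delta = (86000 × 7.9^3) / (48 × (6.6 × 10¹⁰) × 0.00097) = 0.0138 m = 13.8 mm
  B: delta = (59000 × 6.7^3) / (48 × (1.78 × 10¹¹) × 0.00037) = 0.005613 m = 5.613 mm
13.8 mm > 5.613 mm, so A is larger.
Final answer: A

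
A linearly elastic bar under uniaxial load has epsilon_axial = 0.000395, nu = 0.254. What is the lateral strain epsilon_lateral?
Model: a linearly elastic bar under uniaxial load, so epsilon_lateral = -nu·epsilon_axial.
Substitute:
  epsilon_lateral = -(0.254 × 0.000395)
  epsilon_lateral = -0.0001003
Final answer: epsilon_lateral = -0.0001003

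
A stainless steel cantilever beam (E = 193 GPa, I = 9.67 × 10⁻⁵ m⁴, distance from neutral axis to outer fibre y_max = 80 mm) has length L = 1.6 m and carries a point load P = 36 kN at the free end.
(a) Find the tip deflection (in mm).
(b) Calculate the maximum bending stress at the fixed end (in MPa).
(a) Tip deflection of a cantilever with an end point load: δ = P·L^3 / (3·E·I). Convert P = 36 kN = 36000 N, E = 193 GPa = 1.93 × 10¹¹ Pa.
  δ = (36000 × 1.6^3) / (3 × (1.93 × 10¹¹) × (9.67 × 10⁻⁵)) = 0.002634 m = 2.634 mm
(b) Maximum bending moment at the fixed end: M = P·L = 36000 × 1.6 = 57600 N·m. Convert y_max = 80 mm = 0.08 m.
  σ = M·y_max / I = (57600 × 0.08) / (9.67 × 10⁻⁵) = 4.765 × 10⁷ Pa = 47.65 MPa
Final answer: (a) δ = 2.634 mm, (b) σ = 47.65 MPa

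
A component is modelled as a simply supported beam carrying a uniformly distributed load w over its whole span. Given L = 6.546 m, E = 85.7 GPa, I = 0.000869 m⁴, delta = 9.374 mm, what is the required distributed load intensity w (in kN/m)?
Model: a simply supported beam carrying a uniformly distributed load w over its whole span, so delta = (5·w·L^4) / (384·E·I).
Solve for w: w = (384·delta·E·I) / (5·L^4).
Convert to SI units:
  E = 85.7 GPa = 8.57 × 10¹⁰ Pa
  delta = 9.374 mm = 0.009374 m
Substitute:
  w = (384 × 0.009374 × (8.57 × 10¹⁰) × 0.000869) / (5 × 6.546^4)
  w = 29200 N/m
Convert: w = 29200 N/m = 29.2 kN/m
Final answer: w = 29.2 kN/m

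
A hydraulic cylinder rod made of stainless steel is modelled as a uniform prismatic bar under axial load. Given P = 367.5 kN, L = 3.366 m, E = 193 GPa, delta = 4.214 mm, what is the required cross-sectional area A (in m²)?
Model: a uniform prismatic bar under axial load, so delta = (P·L) / (A·E).
Solve for A: A = (P·L) / (delta·E).
Convert to SI units:
  P = 367.5 kN = 367500 N
  E = 193 GPa = 1.93 × 10¹¹ Pa
  delta = 4.214 mm = 0.004214 m
Substitute:
  A = (367500 × 3.366) / (0.004214 × (1.93 × 10¹¹))
  A = 0.001521 m²
Final answer: A = 0.001521 m²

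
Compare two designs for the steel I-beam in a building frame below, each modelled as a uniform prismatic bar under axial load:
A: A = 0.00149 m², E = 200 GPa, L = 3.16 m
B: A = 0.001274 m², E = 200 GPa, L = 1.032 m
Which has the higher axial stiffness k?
Model: a uniform prismatic bar under axial load, so k = (A·E) / L (SI units).
  A: k = (0.00149 × (2 × 10¹¹)) / 3.16 = 9.43 × 10⁷ N/m = 94.3 MN/m
  B: k = (0.001274 × (2 × 10¹¹)) / 1.032 = 2.469 × 10⁸ N/m = 246.9 MN/m
246.9 MN/m > 94.3 MN/m, so B is larger.
Final answer: B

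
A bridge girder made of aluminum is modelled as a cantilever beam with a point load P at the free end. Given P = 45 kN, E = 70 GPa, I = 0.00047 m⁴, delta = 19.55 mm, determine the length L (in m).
Model: a cantilever beam with a point load P at the free end, so delta = (P·L^3) / (3·E·I).
Solve for L: L = ((3·delta·E·I) / P)^(1/3).
Convert to SI units:
  P = 45 kN = 45000 N
  E = 70 GPa = 7 × 10¹⁰ Pa
  delta = 19.55 mm = 0.01955 m
Substitute:
  L = ((3 × 0.01955 × (7 × 10¹⁰) × 0.00047) / 45000)^(1/3)
  L = 3.5 m
Final answer: L = 3.5 m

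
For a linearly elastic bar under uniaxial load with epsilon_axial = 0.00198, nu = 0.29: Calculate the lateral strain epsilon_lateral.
Model: a linearly elastic bar under uniaxial load, so epsilon_lateral = -nu·epsilon_axial.
Substitute:
  epsilon_lateral = -(0.29 × 0.00198)
  epsilon_lateral = -0.0005742
Final answer: epsilon_lateral = -0.0005742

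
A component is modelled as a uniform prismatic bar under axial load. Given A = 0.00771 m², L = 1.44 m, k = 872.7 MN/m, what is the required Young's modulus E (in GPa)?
Model: a uniform prismatic bar under axial load, so k = (A·E) / L.
Solve for E: E = (k·L) / A.
Convert to SI units:
  k = 872.7 MN/m = 8.727 × 10⁸ N/m
Substitute:
  E = ((8.727 × 10⁸) × 1.44) / 0.00771
  E = 1.63 × 10¹¹ Pa
Convert: E = 1.63 × 10¹¹ Pa = 163 GPa
Final answer: E = 163 GPa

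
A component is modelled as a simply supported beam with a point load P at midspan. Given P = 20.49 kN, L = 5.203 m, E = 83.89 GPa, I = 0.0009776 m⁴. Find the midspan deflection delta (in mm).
Model: a simply supported beam with a point load P at midspan, so delta = (P·L^3) / (48·E·I).
Convert to SI units:
  P = 20.49 kN = 20490 N
  E = 83.89 GPa = 8.389 × 10¹⁰ Pa
Substitute:
  delta = (20490 × 5.203^3) / (48 × (8.389 × 10¹⁰) × 0.0009776)
  delta = 0.0007331 m
Convert: delta = 0.0007331 m = 0.7331 mm
Final answer: delta = 0.7331 mm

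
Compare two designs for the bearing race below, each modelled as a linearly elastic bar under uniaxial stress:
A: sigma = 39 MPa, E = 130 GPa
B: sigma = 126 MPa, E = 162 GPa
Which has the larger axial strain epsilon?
Model: a linearly elastic bar under uniaxial stress, so epsilon = sigma / E (SI units).
  A: epsilon = (3.9 × 10⁷) / (1.3 × 10¹¹) = 0.0003
  B: epsilon = (1.26 × 10⁸) / (1.62 × 10¹¹) = 0.0007778
0.0007778 > 0.0003, so B is larger.
Final answer: B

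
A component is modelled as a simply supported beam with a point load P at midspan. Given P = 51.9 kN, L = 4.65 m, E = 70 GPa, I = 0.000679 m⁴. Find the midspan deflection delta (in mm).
Model: a simply supported beam with a point load P at midspan, so delta = (P·L^3) / (48·E·I).
Convert to SI units:
  P = 51.9 kN = 51900 N
  E = 70 GPa = 7 × 10¹⁰ Pa
Substitute:
  delta = (51900 × 4.65^3) / (48 × (7 × 10¹⁰) × 0.000679)
  delta = 0.002287 m
Convert: delta = 0.002287 m = 2.287 mm
Final answer: delta = 2.287 mm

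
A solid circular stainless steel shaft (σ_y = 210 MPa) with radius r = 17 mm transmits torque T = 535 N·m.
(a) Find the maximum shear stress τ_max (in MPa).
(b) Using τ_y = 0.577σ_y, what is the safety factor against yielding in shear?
(a) For a solid circular shaft, τ_max = T·r/J with J = π·r^4/2, i.e. τ_max = 2·T / (π·r^3). Convert r = 17 mm = 0.017 m.
  τ_max = (2 × 535) / (π × 0.017^3) = 6.932 × 10⁷ Pa = 69.32 MPa
(b) τ_y = 0.577 × 210 = 121.17 MPa
  SF = τ_y/τ_max = 121.17 / 69.32 = 1.748
Final answer: (a) τ_max = 69.32 MPa, (b) SF = 1.748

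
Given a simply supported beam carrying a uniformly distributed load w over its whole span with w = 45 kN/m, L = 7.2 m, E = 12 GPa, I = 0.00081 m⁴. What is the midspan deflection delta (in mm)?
Model: a simply supported beam carrying a uniformly distributed load w over its whole span, so delta = (5·w·L^4) / (384·E·I).
Convert to SI units:
  w = 45 kN/m = 45000 N/m
  E = 12 GPa = 1.2 × 10¹⁰ Pa
Substitute:
  delta = (5 × 45000 × 7.2^4) / (384 × (1.2 × 10¹⁰) × 0.00081)
  delta = 0.162 m
Convert: delta = 0.162 m = 162 mm
Final answer: delta = 162 mm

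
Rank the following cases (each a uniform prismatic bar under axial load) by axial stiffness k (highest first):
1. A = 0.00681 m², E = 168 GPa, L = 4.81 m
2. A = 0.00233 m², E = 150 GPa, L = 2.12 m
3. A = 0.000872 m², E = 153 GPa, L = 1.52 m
Model: a uniform prismatic bar under axial load, so k = (A·E) / L (SI units).
  Case 1: k = (0.00681 × (1.68 × 10¹¹)) / 4.81 = 2.379 × 10⁸ N/m = 237.9 MN/m
  Case 2: k = (0.00233 × (1.5 × 10¹¹)) / 2.12 = 1.649 × 10⁸ N/m = 164.9 MN/m
  Case 3: k = (0.000872 × (1.53 × 10¹¹)) / 1.52 = 8.777 × 10⁷ N/m = 87.77 MN/m
Ordering: 237.9 MN/m (case 1) > 164.9 MN/m (case 2) > 87.77 MN/m (case 3)
Final answer: 1, 2, 3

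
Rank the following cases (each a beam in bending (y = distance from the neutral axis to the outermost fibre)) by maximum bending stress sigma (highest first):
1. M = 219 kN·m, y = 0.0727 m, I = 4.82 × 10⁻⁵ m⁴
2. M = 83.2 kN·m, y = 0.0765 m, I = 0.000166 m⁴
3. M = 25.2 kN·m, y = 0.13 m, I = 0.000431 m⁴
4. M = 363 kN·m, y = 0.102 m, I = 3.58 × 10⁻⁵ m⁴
Model: a beam in bending (y = distance from the neutral axis to the outermost fibre), so sigma = (M·y) / I (SI units).
  Case 1: sigma = (219000 × 0.0727) / (4.82 × 10⁻⁵) = 3.303 × 10⁸ Pa = 330.3 MPa
  Case 2: sigma = (83200 × 0.0765) / 0.000166 = 3.834 × 10⁷ Pa = 38.34 MPa
  Case 3: sigma = (25200 × 0.13) / 0.000431 = 7.601 × 10⁶ Pa = 7.601 MPa
  Case 4: sigma = (363000 × 0.102) / (3.58 × 10⁻⁵) = 1.034 × 10⁹ Pa = 1034 MPa
Ordering: 1034 MPa (case 4) > 330.3 MPa (case 1) > 38.34 MPa (case 2) > 7.601 MPa (case 3)
Final answer: 4, 1, 2, 3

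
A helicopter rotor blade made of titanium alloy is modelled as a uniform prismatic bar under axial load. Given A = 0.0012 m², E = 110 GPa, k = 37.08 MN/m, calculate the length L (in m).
Model: a uniform prismatic bar under axial load, so k = (A·E) / L.
Solve for L: L = (A·E) / k.
Convert to SI units:
  E = 110 GPa = 1.1 × 10¹¹ Pa
  k = 37.08 MN/m = 3.708 × 10⁷ N/m
Substitute:
  L = (0.0012 × (1.1 × 10¹¹)) / (3.708 × 10⁷)
  L = 3.56 m
Final answer: L = 3.56 m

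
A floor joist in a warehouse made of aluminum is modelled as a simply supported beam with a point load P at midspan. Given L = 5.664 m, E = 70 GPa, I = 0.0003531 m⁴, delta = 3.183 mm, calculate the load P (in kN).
Model: a simply supported beam with a point load P at midspan, so delta = (P·L^3) / (48·E·I).
Solve for P: P = (48·delta·E·I) / L^3.
Convert to SI units:
  E = 70 GPa = 7 × 10¹⁰ Pa
  delta = 3.183 mm = 0.003183 m
Substitute:
  P = (48 × 0.003183 × (7 × 10¹⁰) × 0.0003531) / 5.664^3
  P = 20780 N
Convert: P = 20780 N = 20.78 kN
Final answer: P = 20.78 kN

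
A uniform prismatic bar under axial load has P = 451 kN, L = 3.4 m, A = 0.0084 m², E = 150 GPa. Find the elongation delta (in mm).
Model: a uniform prismatic bar under axial load, so delta = (P·L) / (A·E).
Convert to SI units:
  P = 451 kN = 451000 N
  E = 150 GPa = 1.5 × 10¹¹ Pa
Substitute:
  delta = (451000 × 3.4) / (0.0084 × (1.5 × 10¹¹))
  delta = 0.001217 m
Convert: delta = 0.001217 m = 1.217 mm
Final answer: delta = 1.217 mm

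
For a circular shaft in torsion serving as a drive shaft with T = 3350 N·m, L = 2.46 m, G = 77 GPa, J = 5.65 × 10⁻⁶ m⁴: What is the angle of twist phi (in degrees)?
Model: a circular shaft in torsion, so phi = (T·L) / (G·J).
Convert to SI units:
  G = 77 GPa = 7.7 × 10¹⁰ Pa
Substitute:
  phi = (3350 × 2.46) / ((7.7 × 10¹⁰) × (5.65 × 10⁻⁶))
  phi = 0.01894 rad
Convert to degrees: phi = 0.01894 × 180/π = 1.085°
Final answer: phi = 1.085°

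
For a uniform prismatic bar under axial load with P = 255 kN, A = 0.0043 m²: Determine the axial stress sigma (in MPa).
Model: a uniform prismatic bar under axial load, so sigma = P / A.
Convert to SI units:
  P = 255 kN = 255000 N
Substitute:
  sigma = 255000 / 0.0043
  sigma = 5.93 × 10⁷ Pa
Convert: sigma = 5.93 × 10⁷ Pa = 59.3 MPa
Final answer: sigma = 59.3 MPa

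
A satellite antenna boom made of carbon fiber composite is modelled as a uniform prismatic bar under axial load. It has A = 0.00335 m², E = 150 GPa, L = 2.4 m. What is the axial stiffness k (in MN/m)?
Model: a uniform prismatic bar under axial load, so k = (A·E) / L.
Convert to SI units:
  E = 150 GPa = 1.5 × 10¹¹ Pa
Substitute:
  k = (0.00335 × (1.5 × 10¹¹)) / 2.4
  k = 2.094 × 10⁸ N/m
Convert: k = 2.094 × 10⁸ N/m = 209.4 MN/m
Final answer: k = 209.4 MN/m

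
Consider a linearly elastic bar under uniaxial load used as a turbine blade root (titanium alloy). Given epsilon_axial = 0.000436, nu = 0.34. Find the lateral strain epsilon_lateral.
Model: a linearly elastic bar under uniaxial load, so epsilon_lateral = -nu·epsilon_axial.
Substitute:
  epsilon_lateral = -(0.34 × 0.000436)
  epsilon_lateral = -0.0001482
Final answer: epsilon_lateral = -0.0001482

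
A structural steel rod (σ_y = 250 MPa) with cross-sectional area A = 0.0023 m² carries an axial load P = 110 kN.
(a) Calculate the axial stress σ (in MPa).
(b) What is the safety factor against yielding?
(a) Axial stress σ = P/A. Convert P = 110 kN = 110000 N.
  σ = 110000 / 0.0023 = 4.783 × 10⁷ Pa = 47.83 MPa
(b) Safety factor SF = σ_y/σ = 250 / 47.83 = 5.227
Final answer: (a) σ = 47.83 MPa, (b) SF = 5.227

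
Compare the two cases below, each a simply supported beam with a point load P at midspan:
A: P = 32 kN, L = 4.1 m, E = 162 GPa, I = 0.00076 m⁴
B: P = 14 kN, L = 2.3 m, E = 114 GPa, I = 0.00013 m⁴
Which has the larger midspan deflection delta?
Model: a simply supported beam with a point load P at midspan, so delta = (P·L^3) / (48·E·I) (SI units).
  A: delta = (32000 × 4.1^3) / (48 × (1.62 × 10¹¹) × 0.00076) = 0.0003732 m = 0.3732 mm
  B: delta = (14000 × 2.3^3) / (48 × (1.14 × 10¹¹) × 0.00013) = 0.0002395 m = 0.2395 mm
0.3732 mm > 0.2395 mm, so A is larger.
Final answer: A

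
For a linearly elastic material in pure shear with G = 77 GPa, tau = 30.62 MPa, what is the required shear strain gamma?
Model: a linearly elastic material in pure shear, so tau = G·gamma.
Solve for gamma: gamma = tau / G.
Convert to SI units:
  G = 77 GPa = 7.7 × 10¹⁰ Pa
  tau = 30.62 MPa = 3.062 × 10⁷ Pa
Substitute:
  gamma = (3.062 × 10⁷) / (7.7 × 10¹⁰)
  gamma = 0.0003977
Final answer: gamma = 0.0003977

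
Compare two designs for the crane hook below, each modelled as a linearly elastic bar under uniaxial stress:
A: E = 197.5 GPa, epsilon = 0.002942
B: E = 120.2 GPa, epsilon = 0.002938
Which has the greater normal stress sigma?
Model: a linearly elastic bar under uniaxial stress, so sigma = E·epsilon (SI units).
  A: sigma = (1.975 × 10¹¹) × 0.002942 = 5.81 × 10⁸ Pa = 581 MPa
  B: sigma = (1.202 × 10¹¹) × 0.002938 = 3.531 × 10⁸ Pa = 353.1 MPa
581 MPa > 353.1 MPa, so A is larger.
Final answer: A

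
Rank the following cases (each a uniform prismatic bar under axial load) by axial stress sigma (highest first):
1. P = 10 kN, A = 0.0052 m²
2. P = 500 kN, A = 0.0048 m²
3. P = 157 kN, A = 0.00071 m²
Model: a uniform prismatic bar under axial load, so sigma = P / A (SI units).
  Case 1: sigma = 10000 / 0.0052 = 1.923 × 10⁶ Pa = 1.923 MPa
  Case 2: sigma = 500000 / 0.0048 = 1.042 × 10⁸ Pa = 104.2 MPa
  Case 3: sigma = 157000 / 0.00071 = 2.211 × 10⁸ Pa = 221.1 MPa
Ordering: 221.1 MPa (case 3) > 104.2 MPa (case 2) > 1.923 MPa (case 1)
Final answer: 3, 2, 1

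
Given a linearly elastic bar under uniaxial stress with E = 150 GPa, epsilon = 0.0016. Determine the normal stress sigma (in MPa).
Model: a linearly elastic bar under uniaxial stress, so sigma = E·epsilon.
Convert to SI units:
  E = 150 GPa = 1.5 × 10¹¹ Pa
Substitute:
  sigma = (1.5 × 10¹¹) × 0.0016
  sigma = 2.4 × 10⁸ Pa
Convert: sigma = 2.4 × 10⁸ Pa = 240 MPa
Final answer: sigma = 240 MPa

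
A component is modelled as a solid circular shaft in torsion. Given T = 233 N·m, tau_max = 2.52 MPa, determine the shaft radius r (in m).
Model: a solid circular shaft in torsion, so tau_max = (2·T) / (π·r^3).
Solve for r: r = ((2·T) / (π·tau_max))^(1/3).
Convert to SI units:
  tau_max = 2.52 MPa = 2.52 × 10⁶ Pa
Substitute:
  r = ((2 × 233) / (π × (2.52 × 10⁶)))^(1/3)
  r = 0.0389 m
Final answer: r = 0.0389 m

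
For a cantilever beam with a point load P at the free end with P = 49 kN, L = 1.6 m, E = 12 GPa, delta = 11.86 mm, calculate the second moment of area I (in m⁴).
Model: a cantilever beam with a point load P at the free end, so delta = (P·L^3) / (3·E·I).
Solve for I: I = (P·L^3) / (3·delta·E).
Convert to SI units:
  P = 49 kN = 49000 N
  E = 12 GPa = 1.2 × 10¹⁰ Pa
  delta = 11.86 mm = 0.01186 m
Substitute:
  I = (49000 × 1.6^3) / (3 × 0.01186 × (1.2 × 10¹⁰))
  I = 0.0004701 m⁴
Final answer: I = 0.0004701 m⁴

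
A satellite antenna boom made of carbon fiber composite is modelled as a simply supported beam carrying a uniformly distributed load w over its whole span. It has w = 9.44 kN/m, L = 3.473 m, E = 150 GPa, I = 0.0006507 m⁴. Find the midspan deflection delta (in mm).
Model: a simply supported beam carrying a uniformly distributed load w over its whole span, so delta = (5·w·L^4) / (384·E·I).
Convert to SI units:
  w = 9.44 kN/m = 9440 N/m
  E = 150 GPa = 1.5 × 10¹¹ Pa
Substitute:
  delta = (5 × 9440 × 3.473^4) / (384 × (1.5 × 10¹¹) × 0.0006507)
  delta = 0.0001832 m
Convert: delta = 0.0001832 m = 0.1832 mm
Final answer: delta = 0.1832 mm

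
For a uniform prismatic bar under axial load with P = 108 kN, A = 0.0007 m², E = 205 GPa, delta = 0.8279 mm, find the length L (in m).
Model: a uniform prismatic bar under axial load, so delta = (P·L) / (A·E).
Solve for L: L = (delta·A·E) / P.
Convert to SI units:
  P = 108 kN = 108000 N
  E = 205 GPa = 2.05 × 10¹¹ Pa
  delta = 0.8279 mm = 0.0008279 m
Substitute:
  L = (0.0008279 × 0.0007 × (2.05 × 10¹¹)) / 108000
  L = 1.1 m
Final answer: L = 1.1 m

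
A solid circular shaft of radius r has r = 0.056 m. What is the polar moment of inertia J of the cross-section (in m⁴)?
Model: a solid circular shaft of radius r, so J = (π·r^4) / 2.
Substitute:
  J = (π × 0.056^4) / 2
  J = 1.545 × 10⁻⁵ m⁴
Final answer: J = 1.545 × 10⁻⁵ m⁴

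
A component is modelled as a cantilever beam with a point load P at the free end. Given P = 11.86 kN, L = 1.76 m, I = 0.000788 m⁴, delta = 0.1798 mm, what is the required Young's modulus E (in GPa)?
Model: a cantilever beam with a point load P at the free end, so delta = (P·L^3) / (3·E·I).
Solve for E: E = (P·L^3) / (3·delta·I).
Convert to SI units:
  P = 11.86 kN = 11860 N
  delta = 0.1798 mm = 0.0001798 m
Substitute:
  E = (11860 × 1.76^3) / (3 × 0.0001798 × 0.000788)
  E = 1.521 × 10¹¹ Pa
Convert: E = 1.521 × 10¹¹ Pa = 152.1 GPa
Final answer: E = 152.1 GPa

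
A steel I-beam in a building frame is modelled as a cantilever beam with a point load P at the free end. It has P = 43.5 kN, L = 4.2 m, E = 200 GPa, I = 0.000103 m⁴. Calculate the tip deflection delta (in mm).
Model: a cantilever beam with a point load P at the free end, so delta = (P·L^3) / (3·E·I).
Convert to SI units:
  P = 43.5 kN = 43500 N
  E = 200 GPa = 2 × 10¹¹ Pa
Substitute:
  delta = (43500 × 4.2^3) / (3 × (2 × 10¹¹) × 0.000103)
  delta = 0.05215 m
Convert: delta = 0.05215 m = 52.15 mm
Final answer: delta = 52.15 mm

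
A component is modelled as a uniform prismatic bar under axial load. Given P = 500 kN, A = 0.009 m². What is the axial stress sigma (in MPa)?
Model: a uniform prismatic bar under axial load, so sigma = P / A.
Convert to SI units:
  P = 500 kN = 500000 N
Substitute:
  sigma = 500000 / 0.009
  sigma = 5.556 × 10⁷ Pa
Convert: sigma = 5.556 × 10⁷ Pa = 55.56 MPa
Final answer: sigma = 55.56 MPa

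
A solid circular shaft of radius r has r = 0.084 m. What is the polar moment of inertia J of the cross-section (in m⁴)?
Model: a solid circular shaft of radius r, so J = (π·r^4) / 2.
Substitute:
  J = (π × 0.084^4) / 2
  J = 7.821 × 10⁻⁵ m⁴
Final answer: J = 7.821 × 10⁻⁵ m⁴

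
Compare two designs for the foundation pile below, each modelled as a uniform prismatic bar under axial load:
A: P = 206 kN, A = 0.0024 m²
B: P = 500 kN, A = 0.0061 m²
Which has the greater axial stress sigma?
Model: a uniform prismatic bar under axial load, so sigma = P / A (SI units).
  A: sigma = 206000 / 0.0024 = 8.583 × 10⁷ Pa = 85.83 MPa
  B: sigma = 500000 / 0.0061 = 8.197 × 10⁷ Pa = 81.97 MPa
85.83 MPa > 81.97 MPa, so A is larger.
Final answer: A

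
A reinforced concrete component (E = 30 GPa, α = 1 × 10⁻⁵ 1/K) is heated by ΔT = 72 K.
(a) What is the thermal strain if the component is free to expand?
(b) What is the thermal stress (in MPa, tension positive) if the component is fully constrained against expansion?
(a) Free thermal strain ε_th = α·ΔT = (1 × 10⁻⁵) × 72 = 0.00072
(b) Fully constrained, the expansion is suppressed, so σ = -E·α·ΔT. Convert E = 30 GPa = 3 × 10¹⁰ Pa.
  σ = -(3 × 10¹⁰) × (1 × 10⁻⁵) × 72 = -2.16 × 10⁷ Pa = -21.6 MPa (compressive)
Final answer: (a) ε_th = 0.00072, (b) σ = -21.6 MPa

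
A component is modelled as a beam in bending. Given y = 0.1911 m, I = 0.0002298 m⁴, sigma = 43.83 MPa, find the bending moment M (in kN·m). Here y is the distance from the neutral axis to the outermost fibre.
Model: a beam in bending, so sigma = (M·y) / I.
Solve for M: M = (sigma·I) / y.
Convert to SI units:
  sigma = 43.83 MPa = 4.383 × 10⁷ Pa
Substitute:
  M = ((4.383 × 10⁷) × 0.0002298) / 0.1911
  M = 52710 N·m
Convert: M = 52710 N·m = 52.71 kN·m
Final answer: M = 52.71 kN·m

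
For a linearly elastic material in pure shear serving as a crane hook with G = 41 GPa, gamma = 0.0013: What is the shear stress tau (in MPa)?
Model: a linearly elastic material in pure shear, so tau = G·gamma.
Convert to SI units:
  G = 41 GPa = 4.1 × 10¹⁰ Pa
Substitute:
  tau = (4.1 × 10¹⁰) × 0.0013
  tau = 5.33 × 10⁷ Pa
Convert: tau = 5.33 × 10⁷ Pa = 53.3 MPa
Final answer: tau = 53.3 MPa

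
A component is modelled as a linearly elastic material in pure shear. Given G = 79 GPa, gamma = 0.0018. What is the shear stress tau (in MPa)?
Model: a linearly elastic material in pure shear, so tau = G·gamma.
Convert to SI units:
  G = 79 GPa = 7.9 × 10¹⁰ Pa
Substitute:
  tau = (7.9 × 10¹⁰) × 0.0018
  tau = 1.422 × 10⁸ Pa
Convert: tau = 1.422 × 10⁸ Pa = 142.2 MPa
Final answer: tau = 142.2 MPa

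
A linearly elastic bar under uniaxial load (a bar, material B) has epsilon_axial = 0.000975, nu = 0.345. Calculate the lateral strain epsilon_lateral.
Model: a linearly elastic bar under uniaxial load, so epsilon_lateral = -nu·epsilon_axial.
Substitute:
  epsilon_lateral = -(0.345 × 0.000975)
  epsilon_lateral = -0.0003364
Final answer: epsilon_lateral = -0.0003364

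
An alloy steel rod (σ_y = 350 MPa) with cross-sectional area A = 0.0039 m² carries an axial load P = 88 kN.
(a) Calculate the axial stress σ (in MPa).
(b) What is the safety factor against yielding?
(a) Axial stress σ = P/A. Convert P = 88 kN = 88000 N.
  σ = 88000 / 0.0039 = 2.256 × 10⁷ Pa = 22.56 MPa
(b) Safety factor SF = σ_y/σ = 350 / 22.56 = 15.51
Final answer: (a) σ = 22.56 MPa, (b) SF = 15.51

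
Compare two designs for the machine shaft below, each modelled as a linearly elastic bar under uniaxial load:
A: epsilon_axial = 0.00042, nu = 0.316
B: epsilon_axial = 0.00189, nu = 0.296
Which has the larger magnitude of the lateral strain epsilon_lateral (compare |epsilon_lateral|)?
Model: a linearly elastic bar under uniaxial load, so epsilon_lateral = -nu·epsilon_axial (SI units).
  A: epsilon_lateral = -(0.316 × 0.00042) = -0.0001327
  B: epsilon_lateral = -(0.296 × 0.00189) = -0.0005594
|epsilon_lateral|: A = 0.0001327, B = 0.0005594, so B is larger in magnitude.
Final answer: B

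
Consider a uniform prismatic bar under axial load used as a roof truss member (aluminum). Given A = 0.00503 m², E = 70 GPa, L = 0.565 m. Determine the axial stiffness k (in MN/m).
Model: a uniform prismatic bar under axial load, so k = (A·E) / L.
Convert to SI units:
  E = 70 GPa = 7 × 10¹⁰ Pa
Substitute:
  k = (0.00503 × (7 × 10¹⁰)) / 0.565
  k = 6.232 × 10⁸ N/m
Convert: k = 6.232 × 10⁸ N/m = 623.2 MN/m
Final answer: k = 623.2 MN/m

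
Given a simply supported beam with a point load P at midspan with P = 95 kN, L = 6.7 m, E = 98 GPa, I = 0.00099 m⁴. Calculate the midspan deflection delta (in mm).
Model: a simply supported beam with a point load P at midspan, so delta = (P·L^3) / (48·E·I).
Convert to SI units:
  P = 95 kN = 95000 N
  E = 98 GPa = 9.8 × 10¹⁰ Pa
Substitute:
  delta = (95000 × 6.7^3) / (48 × (9.8 × 10¹⁰) × 0.00099)
  delta = 0.006135 m
Convert: delta = 0.006135 m = 6.135 mm
Final answer: delta = 6.135 mm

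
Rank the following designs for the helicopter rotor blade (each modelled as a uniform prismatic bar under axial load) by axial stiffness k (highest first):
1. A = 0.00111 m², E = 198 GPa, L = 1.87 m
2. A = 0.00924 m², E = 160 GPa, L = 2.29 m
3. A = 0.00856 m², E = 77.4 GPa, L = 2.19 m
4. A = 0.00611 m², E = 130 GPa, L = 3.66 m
Model: a uniform prismatic bar under axial load, so k = (A·E) / L (SI units).
  Case 1: k = (0.00111 × (1.98 × 10¹¹)) / 1.87 = 1.175 × 10⁸ N/m = 117.5 MN/m
  Case 2: k = (0.00924 × (1.6 × 10¹¹)) / 2.29 = 6.456 × 10⁸ N/m = 645.6 MN/m
  Case 3: k = (0.00856 × (7.74 × 10¹⁰)) / 2.19 = 3.025 × 10⁸ N/m = 302.5 MN/m
  Case 4: k = (0.00611 × (1.3 × 10¹¹)) / 3.66 = 2.17 × 10⁸ N/m = 217 MN/m
Ordering: 645.6 MN/m (case 2) > 302.5 MN/m (case 3) > 217 MN/m (case 4) > 117.5 MN/m (case 1)
Final answer: 2, 3, 4, 1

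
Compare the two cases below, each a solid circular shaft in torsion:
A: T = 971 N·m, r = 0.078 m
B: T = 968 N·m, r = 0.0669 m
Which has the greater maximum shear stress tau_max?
Model: a solid circular shaft in torsion, so tau_max = (2·T) / (π·r^3) (SI units).
  A: tau_max = (2 × 971) / (π × 0.078^3) = 1.303 × 10⁶ Pa = 1.303 MPa
  B: tau_max = (2 × 968) / (π × 0.0669^3) = 2.058 × 10⁶ Pa = 2.058 MPa
2.058 MPa > 1.303 MPa, so B is larger.
Final answer: B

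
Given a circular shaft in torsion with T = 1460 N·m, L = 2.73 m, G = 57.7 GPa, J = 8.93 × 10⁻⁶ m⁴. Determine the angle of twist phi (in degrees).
Model: a circular shaft in torsion, so phi = (T·L) / (G·J).
Convert to SI units:
  G = 57.7 GPa = 5.77 × 10¹⁰ Pa
Substitute:
  phi = (1460 × 2.73) / ((5.77 × 10¹⁰) × (8.93 × 10⁻⁶))
  phi = 0.007735 rad
Convert to degrees: phi = 0.007735 × 180/π = 0.4432°
Final answer: phi = 0.4432°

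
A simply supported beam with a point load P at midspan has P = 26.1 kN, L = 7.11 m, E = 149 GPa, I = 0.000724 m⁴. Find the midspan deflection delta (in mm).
Model: a simply supported beam with a point load P at midspan, so delta = (P·L^3) / (48·E·I).
Convert to SI units:
  P = 26.1 kN = 26100 N
  E = 149 GPa = 1.49 × 10¹¹ Pa
Substitute:
  delta = (26100 × 7.11^3) / (48 × (1.49 × 10¹¹) × 0.000724)
  delta = 0.001812 m
Convert: delta = 0.001812 m = 1.812 mm
Final answer: delta = 1.812 mm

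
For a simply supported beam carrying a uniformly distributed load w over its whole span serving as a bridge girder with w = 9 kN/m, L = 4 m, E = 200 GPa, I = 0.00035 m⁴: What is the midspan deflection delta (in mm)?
Model: a simply supported beam carrying a uniformly distributed load w over its whole span, so delta = (5·w·L^4) / (384·E·I).
Convert to SI units:
  w = 9 kN/m = 9000 N/m
  E = 200 GPa = 2 × 10¹¹ Pa
Substitute:
  delta = (5 × 9000 × 4^4) / (384 × (2 × 10¹¹) × 0.00035)
  delta = 0.0004286 m
Convert: delta = 0.0004286 m = 0.4286 mm
Final answer: delta = 0.4286 mm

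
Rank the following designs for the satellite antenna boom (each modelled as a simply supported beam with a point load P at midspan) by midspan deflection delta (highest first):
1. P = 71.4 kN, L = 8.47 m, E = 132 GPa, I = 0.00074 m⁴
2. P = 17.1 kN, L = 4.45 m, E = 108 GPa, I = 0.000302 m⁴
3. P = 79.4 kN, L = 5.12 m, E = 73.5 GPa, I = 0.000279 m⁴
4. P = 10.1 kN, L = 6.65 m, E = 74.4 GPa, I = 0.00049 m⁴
Model: a simply supported beam with a point load P at midspan, so delta = (P·L^3) / (48·E·I) (SI units).
  Case 1: delta = (71400 × 8.47^3) / (48 × (1.32 × 10¹¹) × 0.00074) = 0.009253 m = 9.253 mm
  Case 2: delta = (17100 × 4.45^3) / (48 × (1.08 × 10¹¹) × 0.000302) = 0.0009625 m = 0.9625 mm
  Case 3: delta = (79400 × 5.12^3) / (48 × (7.35 × 10¹⁰) × 0.000279) = 0.01083 m = 10.83 mm
  Case 4: delta = (10100 × 6.65^3) / (48 × (7.44 × 10¹⁰) × 0.00049) = 0.001697 m = 1.697 mm
Ordering: 10.83 mm (case 3) > 9.253 mm (case 1) > 1.697 mm (case 4) > 0.9625 mm (case 2)
Final answer: 3, 1, 4, 2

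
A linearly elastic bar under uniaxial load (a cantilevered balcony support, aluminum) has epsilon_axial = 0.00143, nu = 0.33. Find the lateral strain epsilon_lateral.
Model: a linearly elastic bar under uniaxial load, so epsilon_lateral = -nu·epsilon_axial.
Substitute:
  epsilon_lateral = -(0.33 × 0.00143)
  epsilon_lateral = -0.0004719
Final answer: epsilon_lateral = -0.0004719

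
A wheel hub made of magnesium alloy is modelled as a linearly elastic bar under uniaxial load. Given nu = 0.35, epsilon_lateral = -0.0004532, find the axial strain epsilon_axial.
Model: a linearly elastic bar under uniaxial load, so epsilon_lateral = -nu·epsilon_axial.
Solve for epsilon_axial: epsilon_axial = -epsilon_lateral / nu.
Substitute:
  epsilon_axial = -(-0.0004532) / 0.35
  epsilon_axial = 0.001295
Final answer: epsilon_axial = 0.001295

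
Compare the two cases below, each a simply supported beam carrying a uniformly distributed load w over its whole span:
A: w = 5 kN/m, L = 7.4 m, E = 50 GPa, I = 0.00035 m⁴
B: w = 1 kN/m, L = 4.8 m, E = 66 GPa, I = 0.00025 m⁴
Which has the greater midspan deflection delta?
Model: a simply supported beam carrying a uniformly distributed load w over its whole span, so delta = (5·w·L^4) / (384·E·I) (SI units).
  A: delta = (5 × 5000 × 7.4^4) / (384 × (5 × 10¹⁰) × 0.00035) = 0.01116 m = 11.16 mm
  B: delta = (5 × 1000 × 4.8^4) / (384 × (6.6 × 10¹⁰) × 0.00025) = 0.0004189 m = 0.4189 mm
11.16 mm > 0.4189 mm, so A is larger.
Final answer: A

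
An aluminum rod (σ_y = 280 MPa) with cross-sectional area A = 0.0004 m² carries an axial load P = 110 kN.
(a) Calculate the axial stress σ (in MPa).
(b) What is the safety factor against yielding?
(a) Axial stress σ = P/A. Convert P = 110 kN = 110000 N.
  σ = 110000 / 0.0004 = 2.75 × 10⁸ Pa = 275 MPa
(b) Safety factor SF = σ_y/σ = 280 / 275 = 1.018
Final answer: (a) σ = 275 MPa, (b) SF = 1.018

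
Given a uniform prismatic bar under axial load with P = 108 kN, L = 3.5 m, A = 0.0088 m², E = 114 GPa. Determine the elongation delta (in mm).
Model: a uniform prismatic bar under axial load, so delta = (P·L) / (A·E).
Convert to SI units:
  P = 108 kN = 108000 N
  E = 114 GPa = 1.14 × 10¹¹ Pa
Substitute:
  delta = (108000 × 3.5) / (0.0088 × (1.14 × 10¹¹))
  delta = 0.0003768 m
Convert: delta = 0.0003768 m = 0.3768 mm
Final answer: delta = 0.3768 mm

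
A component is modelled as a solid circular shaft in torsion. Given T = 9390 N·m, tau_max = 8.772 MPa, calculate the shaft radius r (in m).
Model: a solid circular shaft in torsion, so tau_max = (2·T) / (π·r^3).
Solve for r: r = ((2·T) / (π·tau_max))^(1/3).
Convert to SI units:
  tau_max = 8.772 MPa = 8.772 × 10⁶ Pa
Substitute:
  r = ((2 × 9390) / (π × (8.772 × 10⁶)))^(1/3)
  r = 0.088 m
Final answer: r = 0.088 m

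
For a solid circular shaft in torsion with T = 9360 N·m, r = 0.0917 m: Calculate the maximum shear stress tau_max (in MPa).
Model: a solid circular shaft in torsion, so tau_max = (2·T) / (π·r^3).
Substitute:
  tau_max = (2 × 9360) / (π × 0.0917^3)
  tau_max = 7.728 × 10⁶ Pa
Convert: tau_max = 7.728 × 10⁶ Pa = 7.728 MPa
Final answer: tau_max = 7.728 MPa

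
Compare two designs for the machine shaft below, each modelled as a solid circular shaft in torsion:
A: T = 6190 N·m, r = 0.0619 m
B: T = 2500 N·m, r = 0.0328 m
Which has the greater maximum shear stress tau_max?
Model: a solid circular shaft in torsion, so tau_max = (2·T) / (π·r^3) (SI units).
  A: tau_max = (2 × 6190) / (π × 0.0619^3) = 1.661 × 10⁷ Pa = 16.61 MPa
  B: tau_max = (2 × 2500) / (π × 0.0328^3) = 4.51 × 10⁷ Pa = 45.1 MPa
45.1 MPa > 16.61 MPa, so B is larger.
Final answer: B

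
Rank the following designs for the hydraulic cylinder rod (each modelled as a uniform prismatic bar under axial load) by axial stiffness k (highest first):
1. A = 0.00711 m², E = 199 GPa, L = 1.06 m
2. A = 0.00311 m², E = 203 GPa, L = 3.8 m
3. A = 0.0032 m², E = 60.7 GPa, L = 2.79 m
Model: a uniform prismatic bar under axial load, so k = (A·E) / L (SI units).
  Case 1: k = (0.00711 × (1.99 × 10¹¹)) / 1.06 = 1.335 × 10⁹ N/m = 1335 MN/m
  Case 2: k = (0.00311 × (2.03 × 10¹¹)) / 3.8 = 1.661 × 10⁸ N/m = 166.1 MN/m
  Case 3: k = (0.0032 × (6.07 × 10¹⁰)) / 2.79 = 6.962 × 10⁷ N/m = 69.62 MN/m
Ordering: 1335 MN/m (case 1) > 166.1 MN/m (case 2) > 69.62 MN/m (case 3)
Final answer: 1, 2, 3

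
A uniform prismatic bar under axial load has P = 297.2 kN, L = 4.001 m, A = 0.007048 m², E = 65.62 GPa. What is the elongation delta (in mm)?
Model: a uniform prismatic bar under axial load, so delta = (P·L) / (A·E).
Convert to SI units:
  P = 297.2 kN = 297200 N
  E = 65.62 GPa = 6.562 × 10¹⁰ Pa
Substitute:
  delta = (297200 × 4.001) / (0.007048 × (6.562 × 10¹⁰))
  delta = 0.002571 m
Convert: delta = 0.002571 m = 2.571 mm
Final answer: delta = 2.571 mm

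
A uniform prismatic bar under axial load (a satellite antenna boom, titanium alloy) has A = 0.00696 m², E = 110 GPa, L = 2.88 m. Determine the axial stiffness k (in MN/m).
Model: a uniform prismatic bar under axial load, so k = (A·E) / L.
Convert to SI units:
  E = 110 GPa = 1.1 × 10¹¹ Pa
Substitute:
  k = (0.00696 × (1.1 × 10¹¹)) / 2.88
  k = 2.658 × 10⁸ N/m
Convert: k = 2.658 × 10⁸ N/m = 265.8 MN/m
Final answer: k = 265.8 MN/m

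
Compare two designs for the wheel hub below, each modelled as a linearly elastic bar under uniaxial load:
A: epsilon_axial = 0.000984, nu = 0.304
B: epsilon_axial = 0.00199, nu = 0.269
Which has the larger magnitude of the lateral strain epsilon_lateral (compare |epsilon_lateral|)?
Model: a linearly elastic bar under uniaxial load, so epsilon_lateral = -nu·epsilon_axial (SI units).
  A: epsilon_lateral = -(0.304 × 0.000984) = -0.0002991
  B: epsilon_lateral = -(0.269 × 0.00199) = -0.0005353
|epsilon_lateral|: A = 0.0002991, B = 0.0005353, so B is larger in magnitude.
Final answer: B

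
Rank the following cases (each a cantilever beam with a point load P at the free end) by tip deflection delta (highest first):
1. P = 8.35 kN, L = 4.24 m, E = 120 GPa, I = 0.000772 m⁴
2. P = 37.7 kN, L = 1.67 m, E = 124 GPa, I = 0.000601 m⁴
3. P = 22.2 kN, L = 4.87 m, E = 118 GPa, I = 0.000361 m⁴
Model: a cantilever beam with a point load P at the free end, so delta = (P·L^3) / (3·E·I) (SI units).
  Case 1: delta = (8350 × 4.24^3) / (3 × (1.2 × 10¹¹) × 0.000772) = 0.00229 m = 2.29 mm
  Case 2: delta = (37700 × 1.67^3) / (3 × (1.24 × 10¹¹) × 0.000601) = 0.0007854 m = 0.7854 mm
  Case 3: delta = (22200 × 4.87^3) / (3 × (1.18 × 10¹¹) × 0.000361) = 0.02006 m = 20.06 mm
Ordering: 20.06 mm (case 3) > 2.29 mm (case 1) > 0.7854 mm (case 2)
Final answer: 3, 1, 2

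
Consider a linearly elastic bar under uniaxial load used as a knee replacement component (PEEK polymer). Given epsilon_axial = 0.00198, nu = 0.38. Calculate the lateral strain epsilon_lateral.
Model: a linearly elastic bar under uniaxial load, so epsilon_lateral = -nu·epsilon_axial.
Substitute:
  epsilon_lateral = -(0.38 × 0.00198)
  epsilon_lateral = -0.0007524
Final answer: epsilon_lateral = -0.0007524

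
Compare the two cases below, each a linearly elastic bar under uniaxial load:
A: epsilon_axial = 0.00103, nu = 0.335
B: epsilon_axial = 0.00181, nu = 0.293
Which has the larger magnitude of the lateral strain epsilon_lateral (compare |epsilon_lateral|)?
Model: a linearly elastic bar under uniaxial load, so epsilon_lateral = -nu·epsilon_axial (SI units).
  A: epsilon_lateral = -(0.335 × 0.00103) = -0.0003451
  B: epsilon_lateral = -(0.293 × 0.00181) = -0.0005303
|epsilon_lateral|: A = 0.0003451, B = 0.0005303, so B is larger in magnitude.
Final answer: B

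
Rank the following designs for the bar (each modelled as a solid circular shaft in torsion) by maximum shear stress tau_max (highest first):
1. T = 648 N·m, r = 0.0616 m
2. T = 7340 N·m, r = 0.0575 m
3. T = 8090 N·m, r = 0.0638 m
Model: a solid circular shaft in torsion, so tau_max = (2·T) / (π·r^3) (SI units).
  Case 1: tau_max = (2 × 648) / (π × 0.0616^3) = 1.765 × 10⁶ Pa = 1.765 MPa
  Case 2: tau_max = (2 × 7340) / (π × 0.0575^3) = 2.458 × 10⁷ Pa = 24.58 MPa
  Case 3: tau_max = (2 × 8090) / (π × 0.0638^3) = 1.983 × 10⁷ Pa = 19.83 MPa
Ordering: 24.58 MPa (case 2) > 19.83 MPa (case 3) > 1.765 MPa (case 1)
Final answer: 2, 3, 1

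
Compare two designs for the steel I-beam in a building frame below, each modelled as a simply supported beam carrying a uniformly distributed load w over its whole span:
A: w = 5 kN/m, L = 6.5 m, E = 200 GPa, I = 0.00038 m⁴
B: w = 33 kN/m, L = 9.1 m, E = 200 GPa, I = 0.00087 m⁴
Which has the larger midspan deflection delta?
Model: a simply supported beam carrying a uniformly distributed load w over its whole span, so delta = (5·w·L^4) / (384·E·I) (SI units).
  A: delta = (5 × 5000 × 6.5^4) / (384 × (2 × 10¹¹) × 0.00038) = 0.001529 m = 1.529 mm
  B: delta = (5 × 33000 × 9.1^4) / (384 × (2 × 10¹¹) × 0.00087) = 0.01693 m = 16.93 mm
16.93 mm > 1.529 mm, so B is larger.
Final answer: B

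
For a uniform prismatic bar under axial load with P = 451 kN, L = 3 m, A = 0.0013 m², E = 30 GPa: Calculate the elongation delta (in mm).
Model: a uniform prismatic bar under axial load, so delta = (P·L) / (A·E).
Convert to SI units:
  P = 451 kN = 451000 N
  E = 30 GPa = 3 × 10¹⁰ Pa
Substitute:
  delta = (451000 × 3) / (0.0013 × (3 × 10¹⁰))
  delta = 0.03469 m
Convert: delta = 0.03469 m = 34.69 mm
Final answer: delta = 34.69 mm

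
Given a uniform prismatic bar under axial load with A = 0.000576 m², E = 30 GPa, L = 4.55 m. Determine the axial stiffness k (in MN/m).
Model: a uniform prismatic bar under axial load, so k = (A·E) / L.
Convert to SI units:
  E = 30 GPa = 3 × 10¹⁰ Pa
Substitute:
  k = (0.000576 × (3 × 10¹⁰)) / 4.55
  k = 3.798 × 10⁶ N/m
Convert: k = 3.798 × 10⁶ N/m = 3.798 MN/m
Final answer: k = 3.798 MN/m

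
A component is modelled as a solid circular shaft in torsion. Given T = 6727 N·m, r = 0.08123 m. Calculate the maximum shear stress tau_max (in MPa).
Model: a solid circular shaft in torsion, so tau_max = (2·T) / (π·r^3).
Substitute:
  tau_max = (2 × 6727) / (π × 0.08123^3)
  tau_max = 7.99 × 10⁶ Pa
Convert: tau_max = 7.99 × 10⁶ Pa = 7.99 MPa
Final answer: tau_max = 7.99 MPa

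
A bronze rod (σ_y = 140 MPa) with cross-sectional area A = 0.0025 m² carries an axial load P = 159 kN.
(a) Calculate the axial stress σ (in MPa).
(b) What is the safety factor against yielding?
(a) Axial stress σ = P/A. Convert P = 159 kN = 159000 N.
  σ = 159000 / 0.0025 = 6.36 × 10⁷ Pa = 63.6 MPa
(b) Safety factor SF = σ_y/σ = 140 / 63.6 = 2.201
Final answer: (a) σ = 63.6 MPa, (b) SF = 2.201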